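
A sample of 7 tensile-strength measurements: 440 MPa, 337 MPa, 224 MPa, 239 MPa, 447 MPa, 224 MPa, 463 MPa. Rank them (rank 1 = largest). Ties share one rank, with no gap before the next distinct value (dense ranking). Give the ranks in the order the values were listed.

Sorted (descending): 463, 447, 440, 337, 239, 224, 224
The 2 values of 224 share dense rank 6.
Remaining distinct values take the next consecutive integers.

3, 4, 6, 5, 2, 6, 1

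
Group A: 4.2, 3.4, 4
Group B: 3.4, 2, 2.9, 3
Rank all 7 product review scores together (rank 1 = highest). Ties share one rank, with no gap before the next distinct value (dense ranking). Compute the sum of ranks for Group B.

18

Sorted (descending): 4.2, 4, 3.4, 3.4, 3, 2.9, 2
The 2 values of 3.4 share dense rank 3.
Remaining distinct values take the next consecutive integers.
Group B values → pooled ranks: 3.4→3, 2→6, 2.9→5, 3→4
Rank sum = 3 + 6 + 5 + 4 = 18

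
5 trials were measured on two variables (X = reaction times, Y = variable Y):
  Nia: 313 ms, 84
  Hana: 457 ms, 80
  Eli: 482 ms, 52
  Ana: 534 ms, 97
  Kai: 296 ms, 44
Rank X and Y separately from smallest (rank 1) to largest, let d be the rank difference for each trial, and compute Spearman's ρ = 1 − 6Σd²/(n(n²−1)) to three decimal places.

0.600

Ranks of variable 1: 2, 3, 4, 5, 1
Ranks of variable 2: 4, 3, 2, 5, 1
d = r₁ − r₂: -2, 0, 2, 0, 0
d²: 4, 0, 4, 0, 0; Σd² = 8
ρ = 1 − 6·8/(5·24) = 1 − 48/120 = 0.600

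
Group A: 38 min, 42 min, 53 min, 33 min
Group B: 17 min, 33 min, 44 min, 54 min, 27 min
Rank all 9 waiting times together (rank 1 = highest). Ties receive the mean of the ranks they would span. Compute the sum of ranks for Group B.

27.5

Sorted (descending): 54, 53, 44, 42, 38, 33, 33, 27, 17
The 2 values of 33 occupy positions 6–7 → average rank (6+7)/2 = 6.5.
Group B values → pooled ranks: 17→9, 33→6.5, 44→3, 54→1, 27→8
Rank sum = 9 + 6.5 + 3 + 1 + 8 = 27.5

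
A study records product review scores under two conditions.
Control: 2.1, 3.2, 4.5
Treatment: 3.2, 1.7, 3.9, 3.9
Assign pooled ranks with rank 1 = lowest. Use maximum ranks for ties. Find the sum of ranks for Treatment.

Sorted (ascending): 1.7, 2.1, 3.2, 3.2, 3.9, 3.9, 4.5
The 2 values of 3.2 occupy positions 3–4 → each gets rank 4.
The 2 values of 3.9 occupy positions 5–6 → each gets rank 6.
Treatment values → pooled ranks: 3.2→4, 1.7→1, 3.9→6, 3.9→6
Rank sum = 4 + 1 + 6 + 6 = 17

17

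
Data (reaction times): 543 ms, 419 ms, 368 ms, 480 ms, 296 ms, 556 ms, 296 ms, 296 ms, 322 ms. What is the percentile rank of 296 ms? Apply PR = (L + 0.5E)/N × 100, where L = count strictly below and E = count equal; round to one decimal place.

N = 9.
Strictly below 296: 0. Equal to 296: 3.
PR = (0 + 0.5·3)/9 × 100 = 16.7

16.7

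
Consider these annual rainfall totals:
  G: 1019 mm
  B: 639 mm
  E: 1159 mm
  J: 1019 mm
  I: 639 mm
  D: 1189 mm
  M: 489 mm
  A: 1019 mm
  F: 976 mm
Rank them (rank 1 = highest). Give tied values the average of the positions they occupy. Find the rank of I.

Sorted (descending): 1189, 1159, 1019, 1019, 1019, 976, 639, 639, 489
The 3 values of 1019 occupy positions 3–5 → average rank 4.
The 2 values of 639 occupy positions 7–8 → average rank (7+8)/2 = 7.5.
I has value 639 mm → rank 7.5.

7.5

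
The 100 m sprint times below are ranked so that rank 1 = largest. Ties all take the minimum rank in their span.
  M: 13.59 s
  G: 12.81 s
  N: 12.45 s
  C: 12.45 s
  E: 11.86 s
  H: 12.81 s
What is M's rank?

Sorted (descending): 13.59, 12.81, 12.81, 12.45, 12.45, 11.86
The 2 values of 12.81 occupy positions 2–3 → each gets rank 2.
The 2 values of 12.45 occupy positions 4–5 → each gets rank 4.
M has value 13.59 s → rank 1.

1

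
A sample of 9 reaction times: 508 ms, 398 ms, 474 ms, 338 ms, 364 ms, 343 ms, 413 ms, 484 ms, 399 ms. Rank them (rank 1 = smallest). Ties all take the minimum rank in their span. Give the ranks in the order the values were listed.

Sorted (ascending): 338, 343, 364, 398, 399, 413, 474, 484, 508
No ties — each value takes its position as its rank.

9, 4, 7, 1, 3, 2, 6, 8, 5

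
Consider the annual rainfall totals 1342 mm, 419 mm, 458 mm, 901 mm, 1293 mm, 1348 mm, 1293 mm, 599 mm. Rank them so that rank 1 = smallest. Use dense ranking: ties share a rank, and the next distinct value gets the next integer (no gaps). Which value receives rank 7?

1348

Sorted (ascending): 419, 458, 599, 901, 1293, 1293, 1342, 1348
The 2 values of 1293 share dense rank 5.
Remaining distinct values take the next consecutive integers.
Rank 7 → value 1348.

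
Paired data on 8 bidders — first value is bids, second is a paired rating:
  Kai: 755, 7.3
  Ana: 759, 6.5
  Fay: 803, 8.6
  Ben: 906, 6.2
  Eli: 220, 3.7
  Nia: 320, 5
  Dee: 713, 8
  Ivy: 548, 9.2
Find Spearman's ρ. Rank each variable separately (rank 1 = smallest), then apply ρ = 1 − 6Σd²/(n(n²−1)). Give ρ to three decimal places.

Ranks of variable 1: 5, 6, 7, 8, 1, 2, 4, 3
Ranks of variable 2: 5, 4, 7, 3, 1, 2, 6, 8
d = r₁ − r₂: 0, 2, 0, 5, 0, 0, -2, -5
d²: 0, 4, 0, 25, 0, 0, 4, 25; Σd² = 58
ρ = 1 − 6·58/(8·63) = 1 − 348/504 = 0.310

0.310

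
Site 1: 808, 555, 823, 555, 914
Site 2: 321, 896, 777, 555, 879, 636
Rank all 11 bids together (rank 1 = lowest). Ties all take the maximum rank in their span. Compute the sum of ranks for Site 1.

34

Sorted (ascending): 321, 555, 555, 555, 636, 777, 808, 823, 879, 896, 914
The 3 values of 555 occupy positions 2–4 → each gets rank 4.
Site 1 values → pooled ranks: 808→7, 555→4, 823→8, 555→4, 914→11
Rank sum = 7 + 4 + 8 + 4 + 11 = 34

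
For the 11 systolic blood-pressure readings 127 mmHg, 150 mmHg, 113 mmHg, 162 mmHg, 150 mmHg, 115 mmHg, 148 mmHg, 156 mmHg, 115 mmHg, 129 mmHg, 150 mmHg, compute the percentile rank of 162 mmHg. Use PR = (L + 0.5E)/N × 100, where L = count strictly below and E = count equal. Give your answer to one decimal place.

95.5

N = 11.
Strictly below 162: 10. Equal to 162: 1.
PR = (10 + 0.5·1)/11 × 100 = 95.5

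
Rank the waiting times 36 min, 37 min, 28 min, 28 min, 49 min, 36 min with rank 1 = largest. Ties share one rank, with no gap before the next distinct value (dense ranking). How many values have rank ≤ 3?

4

Sorted (descending): 49, 37, 36, 36, 28, 28
The 2 values of 36 share dense rank 3.
The 2 values of 28 share dense rank 4.
Remaining distinct values take the next consecutive integers.
Ranks ≤ 3: {1, 2, 3, 3} → 4 values.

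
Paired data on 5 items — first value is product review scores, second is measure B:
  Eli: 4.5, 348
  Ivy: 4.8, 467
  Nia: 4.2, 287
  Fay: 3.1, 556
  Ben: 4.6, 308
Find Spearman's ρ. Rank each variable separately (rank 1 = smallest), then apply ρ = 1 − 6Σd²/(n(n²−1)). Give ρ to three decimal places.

-0.100

Ranks of variable 1: 3, 5, 2, 1, 4
Ranks of variable 2: 3, 4, 1, 5, 2
d = r₁ − r₂: 0, 1, 1, -4, 2
d²: 0, 1, 1, 16, 4; Σd² = 22
ρ = 1 − 6·22/(5·24) = 1 − 132/120 = -0.100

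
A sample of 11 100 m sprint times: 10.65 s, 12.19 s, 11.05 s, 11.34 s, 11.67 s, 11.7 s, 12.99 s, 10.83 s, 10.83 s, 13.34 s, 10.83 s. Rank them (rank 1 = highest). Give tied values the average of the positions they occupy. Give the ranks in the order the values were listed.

Sorted (descending): 13.34, 12.99, 12.19, 11.7, 11.67, 11.34, 11.05, 10.83, 10.83, 10.83, 10.65
The 3 values of 10.83 occupy positions 8–10 → average rank 9.

11, 3, 7, 6, 5, 4, 2, 9, 9, 1, 9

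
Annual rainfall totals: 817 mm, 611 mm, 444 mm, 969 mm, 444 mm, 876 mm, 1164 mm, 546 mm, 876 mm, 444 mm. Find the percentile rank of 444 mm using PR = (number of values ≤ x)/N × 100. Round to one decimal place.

30.0

N = 10.
Strictly below 444: 0. Equal to 444: 3.
PR = 3/10 × 100 = 30.0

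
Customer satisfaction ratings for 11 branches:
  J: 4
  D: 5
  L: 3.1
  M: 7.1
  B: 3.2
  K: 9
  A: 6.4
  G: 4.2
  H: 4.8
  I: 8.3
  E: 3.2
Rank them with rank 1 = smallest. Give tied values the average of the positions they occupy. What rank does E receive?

2.5

Sorted (ascending): 3.1, 3.2, 3.2, 4, 4.2, 4.8, 5, 6.4, 7.1, 8.3, 9
The 2 values of 3.2 occupy positions 2–3 → average rank (2+3)/2 = 2.5.
E has value 3.2 → rank 2.5.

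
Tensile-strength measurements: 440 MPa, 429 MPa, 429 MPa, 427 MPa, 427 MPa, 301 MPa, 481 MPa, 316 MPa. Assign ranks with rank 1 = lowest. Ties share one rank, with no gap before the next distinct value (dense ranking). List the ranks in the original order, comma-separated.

Sorted (ascending): 301, 316, 427, 427, 429, 429, 440, 481
The 2 values of 427 share dense rank 3.
The 2 values of 429 share dense rank 4.
Remaining distinct values take the next consecutive integers.

5, 4, 4, 3, 3, 1, 6, 2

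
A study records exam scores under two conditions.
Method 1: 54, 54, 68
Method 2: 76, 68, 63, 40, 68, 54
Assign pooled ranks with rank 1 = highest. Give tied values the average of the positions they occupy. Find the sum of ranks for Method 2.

Sorted (descending): 76, 68, 68, 68, 63, 54, 54, 54, 40
The 3 values of 68 occupy positions 2–4 → average rank 3.
The 3 values of 54 occupy positions 6–8 → average rank 7.
Method 2 values → pooled ranks: 76→1, 68→3, 63→5, 40→9, 68→3, 54→7
Rank sum = 1 + 3 + 5 + 9 + 3 + 7 = 28

28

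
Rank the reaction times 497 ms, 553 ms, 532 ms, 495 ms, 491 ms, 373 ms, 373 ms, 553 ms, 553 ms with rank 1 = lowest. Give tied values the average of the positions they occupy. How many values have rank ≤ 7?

Sorted (ascending): 373, 373, 491, 495, 497, 532, 553, 553, 553
The 2 values of 373 occupy positions 1–2 → average rank (1+2)/2 = 1.5.
The 3 values of 553 occupy positions 7–9 → average rank 8.
Ranks ≤ 7: {1.5, 1.5, 3, 4, 5, 6} → 6 values.

6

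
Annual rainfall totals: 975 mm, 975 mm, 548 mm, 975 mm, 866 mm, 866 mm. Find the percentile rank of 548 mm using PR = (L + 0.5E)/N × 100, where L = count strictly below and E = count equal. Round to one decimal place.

N = 6.
Strictly below 548: 0. Equal to 548: 1.
PR = (0 + 0.5·1)/6 × 100 = 8.3

8.3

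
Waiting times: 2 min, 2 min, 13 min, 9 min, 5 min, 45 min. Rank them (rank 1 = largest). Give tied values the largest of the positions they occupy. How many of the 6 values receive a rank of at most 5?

Sorted (descending): 45, 13, 9, 5, 2, 2
The 2 values of 2 occupy positions 5–6 → each gets rank 6.
Ranks ≤ 5: {1, 2, 3, 4} → 4 values.

4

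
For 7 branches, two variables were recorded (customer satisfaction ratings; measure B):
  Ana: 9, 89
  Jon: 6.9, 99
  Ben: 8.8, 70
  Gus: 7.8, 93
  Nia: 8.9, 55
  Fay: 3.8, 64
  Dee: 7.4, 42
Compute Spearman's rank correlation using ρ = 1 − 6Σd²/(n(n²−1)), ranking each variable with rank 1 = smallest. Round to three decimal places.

Ranks of variable 1: 7, 2, 5, 4, 6, 1, 3
Ranks of variable 2: 5, 7, 4, 6, 2, 3, 1
d = r₁ − r₂: 2, -5, 1, -2, 4, -2, 2
d²: 4, 25, 1, 4, 16, 4, 4; Σd² = 58
ρ = 1 − 6·58/(7·48) = 1 − 348/336 = -0.036

-0.036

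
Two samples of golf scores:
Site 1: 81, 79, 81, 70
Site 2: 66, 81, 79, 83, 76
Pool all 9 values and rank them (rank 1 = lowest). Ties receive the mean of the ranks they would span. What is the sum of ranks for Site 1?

Sorted (ascending): 66, 70, 76, 79, 79, 81, 81, 81, 83
The 2 values of 79 occupy positions 4–5 → average rank (4+5)/2 = 4.5.
The 3 values of 81 occupy positions 6–8 → average rank 7.
Site 1 values → pooled ranks: 81→7, 79→4.5, 81→7, 70→2
Rank sum = 7 + 4.5 + 7 + 2 = 20.5

20.5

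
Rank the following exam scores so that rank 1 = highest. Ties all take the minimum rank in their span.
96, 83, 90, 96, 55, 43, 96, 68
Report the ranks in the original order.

Sorted (descending): 96, 96, 96, 90, 83, 68, 55, 43
The 3 values of 96 occupy positions 1–3 → each gets rank 1.

1, 5, 4, 1, 7, 8, 1, 6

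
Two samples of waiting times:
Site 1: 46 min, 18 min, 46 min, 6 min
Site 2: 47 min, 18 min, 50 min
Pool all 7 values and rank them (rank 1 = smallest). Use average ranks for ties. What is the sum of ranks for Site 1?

Sorted (ascending): 6, 18, 18, 46, 46, 47, 50
The 2 values of 18 occupy positions 2–3 → average rank (2+3)/2 = 2.5.
The 2 values of 46 occupy positions 4–5 → average rank (4+5)/2 = 4.5.
Site 1 values → pooled ranks: 46→4.5, 18→2.5, 46→4.5, 6→1
Rank sum = 4.5 + 2.5 + 4.5 + 1 = 12.5

12.5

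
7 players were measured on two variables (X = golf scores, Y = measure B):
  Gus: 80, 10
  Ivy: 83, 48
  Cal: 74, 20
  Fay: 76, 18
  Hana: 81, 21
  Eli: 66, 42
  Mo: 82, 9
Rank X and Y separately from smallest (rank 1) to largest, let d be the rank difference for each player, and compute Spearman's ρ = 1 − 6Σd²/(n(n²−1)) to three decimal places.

-0.036

Ranks of variable 1: 4, 7, 2, 3, 5, 1, 6
Ranks of variable 2: 2, 7, 4, 3, 5, 6, 1
d = r₁ − r₂: 2, 0, -2, 0, 0, -5, 5
d²: 4, 0, 4, 0, 0, 25, 25; Σd² = 58
ρ = 1 − 6·58/(7·48) = 1 − 348/336 = -0.036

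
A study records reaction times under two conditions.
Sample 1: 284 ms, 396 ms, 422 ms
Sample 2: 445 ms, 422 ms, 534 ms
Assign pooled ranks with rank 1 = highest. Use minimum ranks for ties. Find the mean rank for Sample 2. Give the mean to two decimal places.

Sorted (descending): 534, 445, 422, 422, 396, 284
The 2 values of 422 occupy positions 3–4 → each gets rank 3.
Sample 2 values → pooled ranks: 445→2, 422→3, 534→1
Mean rank = (2 + 3 + 1) / 3 = 2.00

2.00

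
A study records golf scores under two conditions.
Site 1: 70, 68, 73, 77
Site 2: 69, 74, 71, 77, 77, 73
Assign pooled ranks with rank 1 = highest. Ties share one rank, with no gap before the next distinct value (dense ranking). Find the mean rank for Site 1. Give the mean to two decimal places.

4.00

Sorted (descending): 77, 77, 77, 74, 73, 73, 71, 70, 69, 68
The 3 values of 77 share dense rank 1.
The 2 values of 73 share dense rank 3.
Remaining distinct values take the next consecutive integers.
Site 1 values → pooled ranks: 70→5, 68→7, 73→3, 77→1
Mean rank = (5 + 7 + 3 + 1) / 4 = 4.00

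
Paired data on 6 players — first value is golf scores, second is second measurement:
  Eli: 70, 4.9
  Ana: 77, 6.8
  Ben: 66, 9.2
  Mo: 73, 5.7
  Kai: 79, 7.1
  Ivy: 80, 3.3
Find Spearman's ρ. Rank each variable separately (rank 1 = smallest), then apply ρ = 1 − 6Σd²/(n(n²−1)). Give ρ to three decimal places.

Ranks of variable 1: 2, 4, 1, 3, 5, 6
Ranks of variable 2: 2, 4, 6, 3, 5, 1
d = r₁ − r₂: 0, 0, -5, 0, 0, 5
d²: 0, 0, 25, 0, 0, 25; Σd² = 50
ρ = 1 − 6·50/(6·35) = 1 − 300/210 = -0.429

-0.429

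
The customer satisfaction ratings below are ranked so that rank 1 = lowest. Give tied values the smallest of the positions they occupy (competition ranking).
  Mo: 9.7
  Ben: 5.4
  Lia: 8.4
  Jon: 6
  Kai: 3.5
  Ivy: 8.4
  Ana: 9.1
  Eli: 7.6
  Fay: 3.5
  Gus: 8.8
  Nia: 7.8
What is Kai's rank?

Sorted (ascending): 3.5, 3.5, 5.4, 6, 7.6, 7.8, 8.4, 8.4, 8.8, 9.1, 9.7
The 2 values of 3.5 occupy positions 1–2 → each gets rank 1.
The 2 values of 8.4 occupy positions 7–8 → each gets rank 7.
Kai has value 3.5 → rank 1.

1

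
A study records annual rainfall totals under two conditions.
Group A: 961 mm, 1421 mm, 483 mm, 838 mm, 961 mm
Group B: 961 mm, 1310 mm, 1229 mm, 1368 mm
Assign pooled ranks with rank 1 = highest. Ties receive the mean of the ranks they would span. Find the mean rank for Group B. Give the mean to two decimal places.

3.75

Sorted (descending): 1421, 1368, 1310, 1229, 961, 961, 961, 838, 483
The 3 values of 961 occupy positions 5–7 → average rank 6.
Group B values → pooled ranks: 961→6, 1310→3, 1229→4, 1368→2
Mean rank = (6 + 3 + 4 + 2) / 4 = 3.75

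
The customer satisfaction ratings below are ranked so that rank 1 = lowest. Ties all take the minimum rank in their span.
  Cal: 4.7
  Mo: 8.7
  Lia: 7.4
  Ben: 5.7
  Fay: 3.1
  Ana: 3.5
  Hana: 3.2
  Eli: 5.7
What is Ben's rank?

5

Sorted (ascending): 3.1, 3.2, 3.5, 4.7, 5.7, 5.7, 7.4, 8.7
The 2 values of 5.7 occupy positions 5–6 → each gets rank 5.
Ben has value 5.7 → rank 5.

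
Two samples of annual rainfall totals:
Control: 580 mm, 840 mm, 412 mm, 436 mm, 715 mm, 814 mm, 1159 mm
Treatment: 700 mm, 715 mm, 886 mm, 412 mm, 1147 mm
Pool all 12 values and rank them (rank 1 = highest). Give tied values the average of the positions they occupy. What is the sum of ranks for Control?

47

Sorted (descending): 1159, 1147, 886, 840, 814, 715, 715, 700, 580, 436, 412, 412
The 2 values of 715 occupy positions 6–7 → average rank (6+7)/2 = 6.5.
The 2 values of 412 occupy positions 11–12 → average rank (11+12)/2 = 11.5.
Control values → pooled ranks: 580→9, 840→4, 412→11.5, 436→10, 715→6.5, 814→5, 1159→1
Rank sum = 9 + 4 + 11.5 + 10 + 6.5 + 5 + 1 = 47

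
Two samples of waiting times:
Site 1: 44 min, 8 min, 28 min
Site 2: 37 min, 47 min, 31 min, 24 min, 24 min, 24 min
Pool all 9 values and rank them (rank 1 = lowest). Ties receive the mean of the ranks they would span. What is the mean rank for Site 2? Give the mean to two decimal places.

Sorted (ascending): 8, 24, 24, 24, 28, 31, 37, 44, 47
The 3 values of 24 occupy positions 2–4 → average rank 3.
Site 2 values → pooled ranks: 37→7, 47→9, 31→6, 24→3, 24→3, 24→3
Mean rank = (7 + 9 + 6 + 3 + 3 + 3) / 6 = 5.17

5.17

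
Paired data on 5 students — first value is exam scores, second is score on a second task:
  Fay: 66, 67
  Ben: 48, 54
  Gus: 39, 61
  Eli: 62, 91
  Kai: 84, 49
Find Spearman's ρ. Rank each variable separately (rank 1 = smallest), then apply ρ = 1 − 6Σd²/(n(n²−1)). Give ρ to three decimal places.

-0.200

Ranks of variable 1: 4, 2, 1, 3, 5
Ranks of variable 2: 4, 2, 3, 5, 1
d = r₁ − r₂: 0, 0, -2, -2, 4
d²: 0, 0, 4, 4, 16; Σd² = 24
ρ = 1 − 6·24/(5·24) = 1 − 144/120 = -0.200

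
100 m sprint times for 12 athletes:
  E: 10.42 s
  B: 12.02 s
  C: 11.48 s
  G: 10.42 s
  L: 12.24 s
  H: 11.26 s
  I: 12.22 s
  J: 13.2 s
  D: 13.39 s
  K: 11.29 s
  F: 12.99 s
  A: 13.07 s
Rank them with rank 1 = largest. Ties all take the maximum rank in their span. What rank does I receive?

Sorted (descending): 13.39, 13.2, 13.07, 12.99, 12.24, 12.22, 12.02, 11.48, 11.29, 11.26, 10.42, 10.42
The 2 values of 10.42 occupy positions 11–12 → each gets rank 12.
I has value 12.22 s → rank 6.

6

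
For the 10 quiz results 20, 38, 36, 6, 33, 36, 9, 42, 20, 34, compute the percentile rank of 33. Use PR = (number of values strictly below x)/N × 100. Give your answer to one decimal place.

N = 10.
Strictly below 33: 4. Equal to 33: 1.
PR = 4/10 × 100 = 40.0

40.0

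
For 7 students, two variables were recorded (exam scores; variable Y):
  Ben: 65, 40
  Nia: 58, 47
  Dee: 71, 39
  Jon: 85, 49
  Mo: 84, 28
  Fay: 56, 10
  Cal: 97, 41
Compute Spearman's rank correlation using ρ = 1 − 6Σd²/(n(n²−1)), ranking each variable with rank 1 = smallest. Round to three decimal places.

0.429

Ranks of variable 1: 3, 2, 4, 6, 5, 1, 7
Ranks of variable 2: 4, 6, 3, 7, 2, 1, 5
d = r₁ − r₂: -1, -4, 1, -1, 3, 0, 2
d²: 1, 16, 1, 1, 9, 0, 4; Σd² = 32
ρ = 1 − 6·32/(7·48) = 1 − 192/336 = 0.429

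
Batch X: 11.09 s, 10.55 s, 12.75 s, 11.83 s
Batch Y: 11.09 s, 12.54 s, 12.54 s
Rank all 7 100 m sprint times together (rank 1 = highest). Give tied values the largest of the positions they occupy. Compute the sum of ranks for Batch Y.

12

Sorted (descending): 12.75, 12.54, 12.54, 11.83, 11.09, 11.09, 10.55
The 2 values of 12.54 occupy positions 2–3 → each gets rank 3.
The 2 values of 11.09 occupy positions 5–6 → each gets rank 6.
Batch Y values → pooled ranks: 11.09→6, 12.54→3, 12.54→3
Rank sum = 6 + 3 + 3 = 12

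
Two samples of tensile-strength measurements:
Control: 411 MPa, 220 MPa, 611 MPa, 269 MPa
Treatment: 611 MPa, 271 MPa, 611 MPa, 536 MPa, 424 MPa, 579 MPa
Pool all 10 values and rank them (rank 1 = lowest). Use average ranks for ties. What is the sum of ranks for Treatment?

39

Sorted (ascending): 220, 269, 271, 411, 424, 536, 579, 611, 611, 611
The 3 values of 611 occupy positions 8–10 → average rank 9.
Treatment values → pooled ranks: 611→9, 271→3, 611→9, 536→6, 424→5, 579→7
Rank sum = 9 + 3 + 9 + 6 + 5 + 7 = 39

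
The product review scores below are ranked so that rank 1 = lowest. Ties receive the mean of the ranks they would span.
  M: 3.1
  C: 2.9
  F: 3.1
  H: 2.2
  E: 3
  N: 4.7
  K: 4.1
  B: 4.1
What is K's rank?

6.5

Sorted (ascending): 2.2, 2.9, 3, 3.1, 3.1, 4.1, 4.1, 4.7
The 2 values of 3.1 occupy positions 4–5 → average rank (4+5)/2 = 4.5.
The 2 values of 4.1 occupy positions 6–7 → average rank (6+7)/2 = 6.5.
K has value 4.1 → rank 6.5.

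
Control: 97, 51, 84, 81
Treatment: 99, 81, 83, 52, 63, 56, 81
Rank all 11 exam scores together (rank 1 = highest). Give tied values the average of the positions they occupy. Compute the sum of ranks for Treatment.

44

Sorted (descending): 99, 97, 84, 83, 81, 81, 81, 63, 56, 52, 51
The 3 values of 81 occupy positions 5–7 → average rank 6.
Treatment values → pooled ranks: 99→1, 81→6, 83→4, 52→10, 63→8, 56→9, 81→6
Rank sum = 1 + 6 + 4 + 10 + 8 + 9 + 6 = 44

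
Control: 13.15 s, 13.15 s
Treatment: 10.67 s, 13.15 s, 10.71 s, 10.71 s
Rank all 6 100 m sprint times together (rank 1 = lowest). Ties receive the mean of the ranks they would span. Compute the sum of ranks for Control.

10

Sorted (ascending): 10.67, 10.71, 10.71, 13.15, 13.15, 13.15
The 2 values of 10.71 occupy positions 2–3 → average rank (2+3)/2 = 2.5.
The 3 values of 13.15 occupy positions 4–6 → average rank 5.
Control values → pooled ranks: 13.15→5, 13.15→5
Rank sum = 5 + 5 = 10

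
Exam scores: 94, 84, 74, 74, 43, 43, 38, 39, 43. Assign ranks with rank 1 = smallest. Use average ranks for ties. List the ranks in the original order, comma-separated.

9, 8, 6.5, 6.5, 4, 4, 1, 2, 4

Sorted (ascending): 38, 39, 43, 43, 43, 74, 74, 84, 94
The 3 values of 43 occupy positions 3–5 → average rank 4.
The 2 values of 74 occupy positions 6–7 → average rank (6+7)/2 = 6.5.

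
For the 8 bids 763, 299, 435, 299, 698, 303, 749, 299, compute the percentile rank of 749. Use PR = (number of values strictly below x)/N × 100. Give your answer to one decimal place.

75.0

N = 8.
Strictly below 749: 6. Equal to 749: 1.
PR = 6/8 × 100 = 75.0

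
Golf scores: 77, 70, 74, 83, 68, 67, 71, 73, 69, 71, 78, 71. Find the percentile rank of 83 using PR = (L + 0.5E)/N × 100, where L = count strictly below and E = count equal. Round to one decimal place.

N = 12.
Strictly below 83: 11. Equal to 83: 1.
PR = (11 + 0.5·1)/12 × 100 = 95.8

95.8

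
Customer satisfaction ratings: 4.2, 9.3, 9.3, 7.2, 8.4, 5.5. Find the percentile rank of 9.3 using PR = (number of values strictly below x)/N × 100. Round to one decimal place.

N = 6.
Strictly below 9.3: 4. Equal to 9.3: 2.
PR = 4/6 × 100 = 66.7

66.7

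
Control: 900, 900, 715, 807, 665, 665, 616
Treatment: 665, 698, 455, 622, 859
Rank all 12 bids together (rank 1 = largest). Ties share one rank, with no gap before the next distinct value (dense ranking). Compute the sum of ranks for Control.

Sorted (descending): 900, 900, 859, 807, 715, 698, 665, 665, 665, 622, 616, 455
The 2 values of 900 share dense rank 1.
The 3 values of 665 share dense rank 6.
Remaining distinct values take the next consecutive integers.
Control values → pooled ranks: 900→1, 900→1, 715→4, 807→3, 665→6, 665→6, 616→8
Rank sum = 1 + 1 + 4 + 3 + 6 + 6 + 8 = 29

29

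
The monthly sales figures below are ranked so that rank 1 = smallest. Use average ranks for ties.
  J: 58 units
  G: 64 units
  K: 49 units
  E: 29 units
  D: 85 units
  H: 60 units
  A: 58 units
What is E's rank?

Sorted (ascending): 29, 49, 58, 58, 60, 64, 85
The 2 values of 58 occupy positions 3–4 → average rank (3+4)/2 = 3.5.
E has value 29 units → rank 1.

1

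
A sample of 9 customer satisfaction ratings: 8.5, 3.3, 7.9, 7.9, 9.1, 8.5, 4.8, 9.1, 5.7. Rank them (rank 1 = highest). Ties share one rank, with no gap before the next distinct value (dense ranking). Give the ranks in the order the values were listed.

2, 6, 3, 3, 1, 2, 5, 1, 4

Sorted (descending): 9.1, 9.1, 8.5, 8.5, 7.9, 7.9, 5.7, 4.8, 3.3
The 2 values of 9.1 share dense rank 1.
The 2 values of 8.5 share dense rank 2.
The 2 values of 7.9 share dense rank 3.
Remaining distinct values take the next consecutive integers.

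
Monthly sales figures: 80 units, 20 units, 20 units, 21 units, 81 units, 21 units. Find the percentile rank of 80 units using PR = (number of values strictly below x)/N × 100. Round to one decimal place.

N = 6.
Strictly below 80: 4. Equal to 80: 1.
PR = 4/6 × 100 = 66.7

66.7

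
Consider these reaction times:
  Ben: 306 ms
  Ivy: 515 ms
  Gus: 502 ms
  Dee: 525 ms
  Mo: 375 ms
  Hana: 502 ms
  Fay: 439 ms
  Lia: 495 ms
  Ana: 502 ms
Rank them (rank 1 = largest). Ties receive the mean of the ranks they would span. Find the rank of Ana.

Sorted (descending): 525, 515, 502, 502, 502, 495, 439, 375, 306
The 3 values of 502 occupy positions 3–5 → average rank 4.
Ana has value 502 ms → rank 4.

4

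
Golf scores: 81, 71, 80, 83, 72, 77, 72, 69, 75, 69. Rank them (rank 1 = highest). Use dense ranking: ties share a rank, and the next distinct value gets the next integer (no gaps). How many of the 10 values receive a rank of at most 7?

8

Sorted (descending): 83, 81, 80, 77, 75, 72, 72, 71, 69, 69
The 2 values of 72 share dense rank 6.
The 2 values of 69 share dense rank 8.
Remaining distinct values take the next consecutive integers.
Ranks ≤ 7: {1, 2, 3, 4, 5, 6, 6, 7} → 8 values.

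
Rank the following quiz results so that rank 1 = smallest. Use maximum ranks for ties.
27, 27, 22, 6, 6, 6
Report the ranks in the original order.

6, 6, 4, 3, 3, 3

Sorted (ascending): 6, 6, 6, 22, 27, 27
The 3 values of 6 occupy positions 1–3 → each gets rank 3.
The 2 values of 27 occupy positions 5–6 → each gets rank 6.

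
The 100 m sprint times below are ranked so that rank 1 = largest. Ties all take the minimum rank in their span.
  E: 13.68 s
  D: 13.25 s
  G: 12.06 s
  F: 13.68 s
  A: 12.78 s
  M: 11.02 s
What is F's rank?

1

Sorted (descending): 13.68, 13.68, 13.25, 12.78, 12.06, 11.02
The 2 values of 13.68 occupy positions 1–2 → each gets rank 1.
F has value 13.68 s → rank 1.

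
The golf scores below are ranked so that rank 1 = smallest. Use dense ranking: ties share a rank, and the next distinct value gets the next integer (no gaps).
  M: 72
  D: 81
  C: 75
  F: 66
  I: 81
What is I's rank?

4

Sorted (ascending): 66, 72, 75, 81, 81
The 2 values of 81 share dense rank 4.
Remaining distinct values take the next consecutive integers.
I has value 81 → rank 4.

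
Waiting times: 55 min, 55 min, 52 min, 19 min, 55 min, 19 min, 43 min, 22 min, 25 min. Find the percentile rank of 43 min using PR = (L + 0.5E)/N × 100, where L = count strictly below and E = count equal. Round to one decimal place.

50.0

N = 9.
Strictly below 43: 4. Equal to 43: 1.
PR = (4 + 0.5·1)/9 × 100 = 50.0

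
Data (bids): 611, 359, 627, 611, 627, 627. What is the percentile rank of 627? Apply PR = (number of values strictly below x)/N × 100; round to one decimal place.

N = 6.
Strictly below 627: 3. Equal to 627: 3.
PR = 3/6 × 100 = 50.0

50.0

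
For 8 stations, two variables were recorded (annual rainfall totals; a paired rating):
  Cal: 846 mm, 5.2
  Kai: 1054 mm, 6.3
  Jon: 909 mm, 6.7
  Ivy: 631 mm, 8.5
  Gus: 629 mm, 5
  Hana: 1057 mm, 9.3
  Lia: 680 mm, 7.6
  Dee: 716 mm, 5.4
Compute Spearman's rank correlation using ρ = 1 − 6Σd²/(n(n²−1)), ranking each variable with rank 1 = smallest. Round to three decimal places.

0.357

Ranks of variable 1: 5, 7, 6, 2, 1, 8, 3, 4
Ranks of variable 2: 2, 4, 5, 7, 1, 8, 6, 3
d = r₁ − r₂: 3, 3, 1, -5, 0, 0, -3, 1
d²: 9, 9, 1, 25, 0, 0, 9, 1; Σd² = 54
ρ = 1 − 6·54/(8·63) = 1 − 324/504 = 0.357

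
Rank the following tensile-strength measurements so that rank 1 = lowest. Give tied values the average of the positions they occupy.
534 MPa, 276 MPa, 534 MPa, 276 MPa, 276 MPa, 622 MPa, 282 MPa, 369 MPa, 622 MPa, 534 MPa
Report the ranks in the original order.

7, 2, 7, 2, 2, 9.5, 4, 5, 9.5, 7

Sorted (ascending): 276, 276, 276, 282, 369, 534, 534, 534, 622, 622
The 3 values of 276 occupy positions 1–3 → average rank 2.
The 3 values of 534 occupy positions 6–8 → average rank 7.
The 2 values of 622 occupy positions 9–10 → average rank (9+10)/2 = 9.5.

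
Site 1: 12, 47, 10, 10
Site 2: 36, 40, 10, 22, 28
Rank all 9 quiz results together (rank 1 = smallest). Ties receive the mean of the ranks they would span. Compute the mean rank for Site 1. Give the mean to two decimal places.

4.25

Sorted (ascending): 10, 10, 10, 12, 22, 28, 36, 40, 47
The 3 values of 10 occupy positions 1–3 → average rank 2.
Site 1 values → pooled ranks: 12→4, 47→9, 10→2, 10→2
Mean rank = (4 + 9 + 2 + 2) / 4 = 4.25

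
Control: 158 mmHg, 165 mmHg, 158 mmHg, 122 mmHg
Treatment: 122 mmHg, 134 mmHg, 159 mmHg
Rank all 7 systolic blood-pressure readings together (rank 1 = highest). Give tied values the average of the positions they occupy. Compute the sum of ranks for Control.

Sorted (descending): 165, 159, 158, 158, 134, 122, 122
The 2 values of 158 occupy positions 3–4 → average rank (3+4)/2 = 3.5.
The 2 values of 122 occupy positions 6–7 → average rank (6+7)/2 = 6.5.
Control values → pooled ranks: 158→3.5, 165→1, 158→3.5, 122→6.5
Rank sum = 3.5 + 1 + 3.5 + 6.5 = 14.5

14.5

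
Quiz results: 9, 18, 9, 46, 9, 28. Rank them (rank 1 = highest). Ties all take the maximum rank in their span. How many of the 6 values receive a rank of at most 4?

Sorted (descending): 46, 28, 18, 9, 9, 9
The 3 values of 9 occupy positions 4–6 → each gets rank 6.
Ranks ≤ 4: {1, 2, 3} → 3 values.

3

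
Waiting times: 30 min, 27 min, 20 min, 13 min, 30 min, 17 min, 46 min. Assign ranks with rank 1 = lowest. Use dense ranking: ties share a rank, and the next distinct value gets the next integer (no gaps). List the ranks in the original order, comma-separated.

5, 4, 3, 1, 5, 2, 6

Sorted (ascending): 13, 17, 20, 27, 30, 30, 46
The 2 values of 30 share dense rank 5.
Remaining distinct values take the next consecutive integers.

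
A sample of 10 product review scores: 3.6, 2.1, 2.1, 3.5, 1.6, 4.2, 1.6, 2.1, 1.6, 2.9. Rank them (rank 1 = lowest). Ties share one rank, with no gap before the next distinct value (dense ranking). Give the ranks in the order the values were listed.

5, 2, 2, 4, 1, 6, 1, 2, 1, 3

Sorted (ascending): 1.6, 1.6, 1.6, 2.1, 2.1, 2.1, 2.9, 3.5, 3.6, 4.2
The 3 values of 1.6 share dense rank 1.
The 3 values of 2.1 share dense rank 2.
Remaining distinct values take the next consecutive integers.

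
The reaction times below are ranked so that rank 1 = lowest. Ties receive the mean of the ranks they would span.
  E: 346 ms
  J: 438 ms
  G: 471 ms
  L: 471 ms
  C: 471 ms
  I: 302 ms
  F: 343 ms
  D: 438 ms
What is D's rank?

Sorted (ascending): 302, 343, 346, 438, 438, 471, 471, 471
The 2 values of 438 occupy positions 4–5 → average rank (4+5)/2 = 4.5.
The 3 values of 471 occupy positions 6–8 → average rank 7.
D has value 438 ms → rank 4.5.

4.5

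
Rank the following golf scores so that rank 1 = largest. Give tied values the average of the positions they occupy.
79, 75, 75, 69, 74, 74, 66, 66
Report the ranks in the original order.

Sorted (descending): 79, 75, 75, 74, 74, 69, 66, 66
The 2 values of 75 occupy positions 2–3 → average rank (2+3)/2 = 2.5.
The 2 values of 74 occupy positions 4–5 → average rank (4+5)/2 = 4.5.
The 2 values of 66 occupy positions 7–8 → average rank (7+8)/2 = 7.5.

1, 2.5, 2.5, 6, 4.5, 4.5, 7.5, 7.5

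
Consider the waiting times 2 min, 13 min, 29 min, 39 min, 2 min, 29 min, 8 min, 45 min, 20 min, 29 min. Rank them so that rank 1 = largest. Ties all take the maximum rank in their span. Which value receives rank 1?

45

Sorted (descending): 45, 39, 29, 29, 29, 20, 13, 8, 2, 2
The 3 values of 29 occupy positions 3–5 → each gets rank 5.
The 2 values of 2 occupy positions 9–10 → each gets rank 10.
Rank 1 → value 45.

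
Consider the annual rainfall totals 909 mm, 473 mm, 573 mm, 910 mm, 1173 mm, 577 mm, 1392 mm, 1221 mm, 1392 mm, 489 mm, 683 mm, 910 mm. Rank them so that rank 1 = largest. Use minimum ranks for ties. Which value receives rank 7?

Sorted (descending): 1392, 1392, 1221, 1173, 910, 910, 909, 683, 577, 573, 489, 473
The 2 values of 1392 occupy positions 1–2 → each gets rank 1.
The 2 values of 910 occupy positions 5–6 → each gets rank 5.
Rank 7 → value 909.

909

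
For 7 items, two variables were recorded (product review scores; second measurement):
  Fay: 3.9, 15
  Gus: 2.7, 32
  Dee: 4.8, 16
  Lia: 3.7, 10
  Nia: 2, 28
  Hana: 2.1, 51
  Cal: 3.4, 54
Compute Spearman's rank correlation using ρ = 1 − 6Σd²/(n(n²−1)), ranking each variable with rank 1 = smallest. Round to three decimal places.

-0.536

Ranks of variable 1: 6, 3, 7, 5, 1, 2, 4
Ranks of variable 2: 2, 5, 3, 1, 4, 6, 7
d = r₁ − r₂: 4, -2, 4, 4, -3, -4, -3
d²: 16, 4, 16, 16, 9, 16, 9; Σd² = 86
ρ = 1 − 6·86/(7·48) = 1 − 516/336 = -0.536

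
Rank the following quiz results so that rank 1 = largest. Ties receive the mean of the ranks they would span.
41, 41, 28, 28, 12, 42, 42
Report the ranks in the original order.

Sorted (descending): 42, 42, 41, 41, 28, 28, 12
The 2 values of 42 occupy positions 1–2 → average rank (1+2)/2 = 1.5.
The 2 values of 41 occupy positions 3–4 → average rank (3+4)/2 = 3.5.
The 2 values of 28 occupy positions 5–6 → average rank (5+6)/2 = 5.5.

3.5, 3.5, 5.5, 5.5, 7, 1.5, 1.5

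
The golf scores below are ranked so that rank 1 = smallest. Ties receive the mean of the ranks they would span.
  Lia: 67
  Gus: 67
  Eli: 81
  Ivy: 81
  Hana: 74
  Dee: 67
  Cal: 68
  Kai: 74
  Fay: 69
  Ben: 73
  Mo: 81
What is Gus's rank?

2

Sorted (ascending): 67, 67, 67, 68, 69, 73, 74, 74, 81, 81, 81
The 3 values of 67 occupy positions 1–3 → average rank 2.
The 2 values of 74 occupy positions 7–8 → average rank (7+8)/2 = 7.5.
The 3 values of 81 occupy positions 9–11 → average rank 10.
Gus has value 67 → rank 2.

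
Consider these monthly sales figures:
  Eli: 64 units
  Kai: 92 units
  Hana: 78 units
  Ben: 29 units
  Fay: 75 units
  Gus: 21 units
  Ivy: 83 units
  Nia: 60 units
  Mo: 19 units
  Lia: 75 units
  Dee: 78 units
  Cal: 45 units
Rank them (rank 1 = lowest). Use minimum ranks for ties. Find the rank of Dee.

Sorted (ascending): 19, 21, 29, 45, 60, 64, 75, 75, 78, 78, 83, 92
The 2 values of 75 occupy positions 7–8 → each gets rank 7.
The 2 values of 78 occupy positions 9–10 → each gets rank 9.
Dee has value 78 units → rank 9.

9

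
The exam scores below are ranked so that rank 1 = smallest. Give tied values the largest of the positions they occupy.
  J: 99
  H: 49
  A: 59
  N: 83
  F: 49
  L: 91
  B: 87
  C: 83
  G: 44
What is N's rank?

Sorted (ascending): 44, 49, 49, 59, 83, 83, 87, 91, 99
The 2 values of 49 occupy positions 2–3 → each gets rank 3.
The 2 values of 83 occupy positions 5–6 → each gets rank 6.
N has value 83 → rank 6.

6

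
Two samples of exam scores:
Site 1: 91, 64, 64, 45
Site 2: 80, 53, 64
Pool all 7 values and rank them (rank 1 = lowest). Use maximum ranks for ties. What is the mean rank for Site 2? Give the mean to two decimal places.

Sorted (ascending): 45, 53, 64, 64, 64, 80, 91
The 3 values of 64 occupy positions 3–5 → each gets rank 5.
Site 2 values → pooled ranks: 80→6, 53→2, 64→5
Mean rank = (6 + 2 + 5) / 3 = 4.33

4.33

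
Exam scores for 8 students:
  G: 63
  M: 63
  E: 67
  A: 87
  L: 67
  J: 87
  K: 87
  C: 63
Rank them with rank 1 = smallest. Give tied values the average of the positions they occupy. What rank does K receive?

Sorted (ascending): 63, 63, 63, 67, 67, 87, 87, 87
The 3 values of 63 occupy positions 1–3 → average rank 2.
The 2 values of 67 occupy positions 4–5 → average rank (4+5)/2 = 4.5.
The 3 values of 87 occupy positions 6–8 → average rank 7.
K has value 87 → rank 7.

7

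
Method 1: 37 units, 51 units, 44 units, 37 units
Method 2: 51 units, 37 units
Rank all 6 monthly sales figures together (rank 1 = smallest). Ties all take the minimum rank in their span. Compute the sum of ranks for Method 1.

11

Sorted (ascending): 37, 37, 37, 44, 51, 51
The 3 values of 37 occupy positions 1–3 → each gets rank 1.
The 2 values of 51 occupy positions 5–6 → each gets rank 5.
Method 1 values → pooled ranks: 37→1, 51→5, 44→4, 37→1
Rank sum = 1 + 5 + 4 + 1 = 11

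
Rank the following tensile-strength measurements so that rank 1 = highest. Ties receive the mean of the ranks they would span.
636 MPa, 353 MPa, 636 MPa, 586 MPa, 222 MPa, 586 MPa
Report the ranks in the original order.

Sorted (descending): 636, 636, 586, 586, 353, 222
The 2 values of 636 occupy positions 1–2 → average rank (1+2)/2 = 1.5.
The 2 values of 586 occupy positions 3–4 → average rank (3+4)/2 = 3.5.

1.5, 5, 1.5, 3.5, 6, 3.5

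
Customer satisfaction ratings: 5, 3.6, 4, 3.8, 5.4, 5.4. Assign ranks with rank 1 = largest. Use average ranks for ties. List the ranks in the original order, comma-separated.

3, 6, 4, 5, 1.5, 1.5

Sorted (descending): 5.4, 5.4, 5, 4, 3.8, 3.6
The 2 values of 5.4 occupy positions 1–2 → average rank (1+2)/2 = 1.5.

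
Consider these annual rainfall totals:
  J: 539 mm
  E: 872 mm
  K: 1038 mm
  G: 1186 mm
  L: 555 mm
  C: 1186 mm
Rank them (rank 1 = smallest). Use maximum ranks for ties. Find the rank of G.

6

Sorted (ascending): 539, 555, 872, 1038, 1186, 1186
The 2 values of 1186 occupy positions 5–6 → each gets rank 6.
G has value 1186 mm → rank 6.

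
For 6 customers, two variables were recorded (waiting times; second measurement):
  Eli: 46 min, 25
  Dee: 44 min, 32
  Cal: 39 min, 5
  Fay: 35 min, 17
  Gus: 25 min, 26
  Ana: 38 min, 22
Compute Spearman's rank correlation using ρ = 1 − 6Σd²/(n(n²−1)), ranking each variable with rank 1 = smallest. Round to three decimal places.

0.143

Ranks of variable 1: 6, 5, 4, 2, 1, 3
Ranks of variable 2: 4, 6, 1, 2, 5, 3
d = r₁ − r₂: 2, -1, 3, 0, -4, 0
d²: 4, 1, 9, 0, 16, 0; Σd² = 30
ρ = 1 − 6·30/(6·35) = 1 − 180/210 = 0.143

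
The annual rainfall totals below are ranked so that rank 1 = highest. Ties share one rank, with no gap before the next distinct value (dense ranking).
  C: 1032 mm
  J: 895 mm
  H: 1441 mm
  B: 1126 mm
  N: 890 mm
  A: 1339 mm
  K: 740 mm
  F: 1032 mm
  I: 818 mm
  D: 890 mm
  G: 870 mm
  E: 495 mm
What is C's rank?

4

Sorted (descending): 1441, 1339, 1126, 1032, 1032, 895, 890, 890, 870, 818, 740, 495
The 2 values of 1032 share dense rank 4.
The 2 values of 890 share dense rank 6.
Remaining distinct values take the next consecutive integers.
C has value 1032 mm → rank 4.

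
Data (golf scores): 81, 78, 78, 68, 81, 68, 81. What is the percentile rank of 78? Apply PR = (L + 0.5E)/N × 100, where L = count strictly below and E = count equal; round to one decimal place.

42.9

N = 7.
Strictly below 78: 2. Equal to 78: 2.
PR = (2 + 0.5·2)/7 × 100 = 42.9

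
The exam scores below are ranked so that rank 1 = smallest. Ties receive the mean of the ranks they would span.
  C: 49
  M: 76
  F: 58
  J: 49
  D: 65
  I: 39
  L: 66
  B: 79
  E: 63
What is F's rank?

4

Sorted (ascending): 39, 49, 49, 58, 63, 65, 66, 76, 79
The 2 values of 49 occupy positions 2–3 → average rank (2+3)/2 = 2.5.
F has value 58 → rank 4.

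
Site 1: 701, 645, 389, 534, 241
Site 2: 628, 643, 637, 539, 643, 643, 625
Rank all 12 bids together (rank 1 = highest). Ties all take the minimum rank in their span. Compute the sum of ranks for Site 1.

36

Sorted (descending): 701, 645, 643, 643, 643, 637, 628, 625, 539, 534, 389, 241
The 3 values of 643 occupy positions 3–5 → each gets rank 3.
Site 1 values → pooled ranks: 701→1, 645→2, 389→11, 534→10, 241→12
Rank sum = 1 + 2 + 11 + 10 + 12 = 36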